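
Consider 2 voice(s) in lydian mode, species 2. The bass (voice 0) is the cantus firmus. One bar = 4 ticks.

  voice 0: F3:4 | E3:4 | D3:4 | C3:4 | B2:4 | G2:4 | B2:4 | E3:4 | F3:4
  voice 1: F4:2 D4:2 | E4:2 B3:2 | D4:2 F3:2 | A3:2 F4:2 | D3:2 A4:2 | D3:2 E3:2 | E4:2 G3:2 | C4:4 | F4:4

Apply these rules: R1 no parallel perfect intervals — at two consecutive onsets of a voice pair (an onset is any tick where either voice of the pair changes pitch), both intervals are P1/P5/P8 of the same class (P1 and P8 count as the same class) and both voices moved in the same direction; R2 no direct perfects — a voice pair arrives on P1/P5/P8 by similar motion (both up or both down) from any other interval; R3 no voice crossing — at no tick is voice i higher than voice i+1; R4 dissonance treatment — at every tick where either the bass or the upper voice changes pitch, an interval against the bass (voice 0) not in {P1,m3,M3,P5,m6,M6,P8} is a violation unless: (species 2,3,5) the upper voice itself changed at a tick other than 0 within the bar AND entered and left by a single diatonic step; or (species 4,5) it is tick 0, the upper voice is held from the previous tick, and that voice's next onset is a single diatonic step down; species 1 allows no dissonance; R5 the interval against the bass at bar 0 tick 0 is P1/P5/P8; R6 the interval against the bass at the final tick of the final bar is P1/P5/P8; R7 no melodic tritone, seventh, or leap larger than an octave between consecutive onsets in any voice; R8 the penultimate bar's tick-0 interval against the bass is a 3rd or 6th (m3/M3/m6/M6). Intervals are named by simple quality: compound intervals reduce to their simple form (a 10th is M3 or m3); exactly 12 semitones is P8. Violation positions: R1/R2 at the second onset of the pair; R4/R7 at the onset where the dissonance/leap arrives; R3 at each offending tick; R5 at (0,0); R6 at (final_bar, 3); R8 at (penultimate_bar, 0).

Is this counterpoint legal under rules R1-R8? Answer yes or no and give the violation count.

bar 0: v0=F3 v1=F4 (P8)
bar 1: v0=E3 v1=E4 (P8)
bar 2: v0=D3 v1=D4 (P8)
bar 3: v0=C3 v1=A3 (M6)
bar 4: v0=B2 v1=D3 (m3)
bar 5: v0=G2 v1=D3 (P5)
bar 6: v0=B2 v1=E4 (P4)
bar 7: v0=E3 v1=C4 (m6)
bar 8: v0=F3 v1=F4 (P8)
  R4 @ bar3.2: C3/F4 P4 untreated
  R7 @ bar4.0: F4->D3 leap 15st
  R4 @ bar4.2: B2/A4 m7 untreated
  R7 @ bar4.2: D3->A4 leap 19st
  R2 @ bar5.0: B2/A4 m7 -> G2/D3 P5 similar
  R7 @ bar5.0: A4->D3 leap 19st
  R4 @ bar6.0: B2/E4 P4 untreated
  R2 @ bar8.0: E3/C4 m6 -> F3/F4 P8 similar

No (8 violations)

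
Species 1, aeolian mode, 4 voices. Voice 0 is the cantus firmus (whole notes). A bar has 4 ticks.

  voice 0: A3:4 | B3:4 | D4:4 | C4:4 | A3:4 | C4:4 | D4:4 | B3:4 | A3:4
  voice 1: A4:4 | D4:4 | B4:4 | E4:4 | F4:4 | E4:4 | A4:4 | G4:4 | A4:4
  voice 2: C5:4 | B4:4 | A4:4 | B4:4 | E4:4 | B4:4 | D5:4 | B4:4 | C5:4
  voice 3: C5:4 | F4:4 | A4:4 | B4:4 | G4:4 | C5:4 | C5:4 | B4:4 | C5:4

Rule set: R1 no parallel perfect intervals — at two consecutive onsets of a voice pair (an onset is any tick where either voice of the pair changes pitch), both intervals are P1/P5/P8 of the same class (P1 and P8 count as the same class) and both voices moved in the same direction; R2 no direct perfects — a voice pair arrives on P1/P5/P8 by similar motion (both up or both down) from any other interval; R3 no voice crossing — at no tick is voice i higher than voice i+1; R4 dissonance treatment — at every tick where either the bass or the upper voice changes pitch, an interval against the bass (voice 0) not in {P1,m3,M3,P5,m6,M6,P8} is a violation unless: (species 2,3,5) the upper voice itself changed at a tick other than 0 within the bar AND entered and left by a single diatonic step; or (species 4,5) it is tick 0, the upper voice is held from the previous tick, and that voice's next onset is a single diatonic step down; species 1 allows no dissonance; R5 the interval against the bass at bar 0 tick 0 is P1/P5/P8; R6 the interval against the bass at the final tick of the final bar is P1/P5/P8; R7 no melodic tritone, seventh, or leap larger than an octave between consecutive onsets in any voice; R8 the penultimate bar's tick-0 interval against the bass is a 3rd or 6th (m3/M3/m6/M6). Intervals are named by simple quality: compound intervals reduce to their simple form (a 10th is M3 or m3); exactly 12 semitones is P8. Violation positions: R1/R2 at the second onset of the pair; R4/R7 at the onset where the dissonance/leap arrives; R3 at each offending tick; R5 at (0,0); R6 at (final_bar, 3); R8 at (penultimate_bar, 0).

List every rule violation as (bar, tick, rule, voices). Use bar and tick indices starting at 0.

(0, 0, R5, (0, 2))
(0, 0, R5, (0, 3))
(1, 0, R3, (2, 3))
(1, 0, R4, (0, 3))
(1, 1, R3, (2, 3))
(1, 2, R3, (2, 3))
(1, 3, R3, (2, 3))
(2, 0, R2, (0, 3))
(2, 0, R3, (1, 2))
(2, 1, R3, (1, 2))
(2, 2, R3, (1, 2))
(2, 3, R3, (1, 2))
(3, 0, R1, (2, 3))
(3, 0, R4, (0, 2))
(3, 0, R4, (0, 3))
(4, 0, R2, (0, 2))
(4, 0, R3, (1, 2))
(4, 0, R4, (0, 3))
(4, 1, R3, (1, 2))
(4, 2, R3, (1, 2))
(4, 3, R3, (1, 2))
(5, 0, R2, (0, 3))
(5, 0, R4, (0, 2))
(6, 0, R2, (0, 1))
(6, 0, R2, (0, 2))
(6, 0, R3, (2, 3))
(6, 0, R4, (0, 3))
(6, 1, R3, (2, 3))
(6, 2, R3, (2, 3))
(6, 3, R3, (2, 3))
(7, 0, R1, (0, 2))
(7, 0, R2, (0, 3))
(7, 0, R2, (2, 3))
(7, 0, R8, (0, 2))
(7, 0, R8, (0, 3))
(8, 0, R1, (2, 3))
(8, 3, R6, (0, 2))
(8, 3, R6, (0, 3))

bar 0: v0=A3 v1=A4 v2=C5 v3=C5 downbeat m3
bar 1: v0=B3 v1=D4 v2=B4 v3=F4 downbeat TT
bar 2: v0=D4 v1=B4 v2=A4 v3=A4 downbeat P5
bar 3: v0=C4 v1=E4 v2=B4 v3=B4 downbeat M7
bar 4: v0=A3 v1=F4 v2=E4 v3=G4 downbeat m7
bar 5: v0=C4 v1=E4 v2=B4 v3=C5 downbeat P8
bar 6: v0=D4 v1=A4 v2=D5 v3=C5 downbeat m7
bar 7: v0=B3 v1=G4 v2=B4 v3=B4 downbeat P8
bar 8: v0=A3 v1=A4 v2=C5 v3=C5 downbeat m3
  -> R5 @ bar 0 tick 0 v(0, 2): opens on m3
  -> R5 @ bar 0 tick 0 v(0, 3): opens on m3
  -> R3 @ bar 1 tick 0 v(2, 3): B4 above F4
  -> R4 @ bar 1 tick 0 v(0, 3): B3/F4 TT untreated
  -> R3 @ bar 1 tick 1 v(2, 3): B4 above F4
  -> R3 @ bar 1 tick 2 v(2, 3): B4 above F4
  -> R3 @ bar 1 tick 3 v(2, 3): B4 above F4
  -> R2 @ bar 2 tick 0 v(0, 3): B3/F4 TT -> D4/A4 P5 similar
  -> R3 @ bar 2 tick 0 v(1, 2): B4 above A4
  -> R3 @ bar 2 tick 1 v(1, 2): B4 above A4
  -> R3 @ bar 2 tick 2 v(1, 2): B4 above A4
  -> R3 @ bar 2 tick 3 v(1, 2): B4 above A4
  -> R1 @ bar 3 tick 0 v(2, 3): A4/A4 P1 -> B4/B4 P1 similar
  -> R4 @ bar 3 tick 0 v(0, 2): C4/B4 M7 untreated
  -> R4 @ bar 3 tick 0 v(0, 3): C4/B4 M7 untreated
  -> R2 @ bar 4 tick 0 v(0, 2): C4/B4 M7 -> A3/E4 P5 similar
  -> R3 @ bar 4 tick 0 v(1, 2): F4 above E4
  -> R4 @ bar 4 tick 0 v(0, 3): A3/G4 m7 untreated
  -> R3 @ bar 4 tick 1 v(1, 2): F4 above E4
  -> R3 @ bar 4 tick 2 v(1, 2): F4 above E4
  -> R3 @ bar 4 tick 3 v(1, 2): F4 above E4
  -> R2 @ bar 5 tick 0 v(0, 3): A3/G4 m7 -> C4/C5 P8 similar
  -> R4 @ bar 5 tick 0 v(0, 2): C4/B4 M7 untreated
  -> R2 @ bar 6 tick 0 v(0, 1): C4/E4 M3 -> D4/A4 P5 similar
  -> R2 @ bar 6 tick 0 v(0, 2): C4/B4 M7 -> D4/D5 P8 similar
  -> R3 @ bar 6 tick 0 v(2, 3): D5 above C5
  -> R4 @ bar 6 tick 0 v(0, 3): D4/C5 m7 untreated
  -> R3 @ bar 6 tick 1 v(2, 3): D5 above C5
  -> R3 @ bar 6 tick 2 v(2, 3): D5 above C5
  -> R3 @ bar 6 tick 3 v(2, 3): D5 above C5
  -> R1 @ bar 7 tick 0 v(0, 2): D4/D5 P8 -> B3/B4 P8 similar
  -> R2 @ bar 7 tick 0 v(0, 3): D4/C5 m7 -> B3/B4 P8 similar
  -> R2 @ bar 7 tick 0 v(2, 3): D5/C5 M2 -> B4/B4 P1 similar
  -> R8 @ bar 7 tick 0 v(0, 2): penult P8 not 3rd/6th
  -> R8 @ bar 7 tick 0 v(0, 3): penult P8 not 3rd/6th
  -> R1 @ bar 8 tick 0 v(2, 3): B4/B4 P1 -> C5/C5 P1 similar
  -> R6 @ bar 8 tick 3 v(0, 2): closes on m3
  -> R6 @ bar 8 tick 3 v(0, 3): closes on m3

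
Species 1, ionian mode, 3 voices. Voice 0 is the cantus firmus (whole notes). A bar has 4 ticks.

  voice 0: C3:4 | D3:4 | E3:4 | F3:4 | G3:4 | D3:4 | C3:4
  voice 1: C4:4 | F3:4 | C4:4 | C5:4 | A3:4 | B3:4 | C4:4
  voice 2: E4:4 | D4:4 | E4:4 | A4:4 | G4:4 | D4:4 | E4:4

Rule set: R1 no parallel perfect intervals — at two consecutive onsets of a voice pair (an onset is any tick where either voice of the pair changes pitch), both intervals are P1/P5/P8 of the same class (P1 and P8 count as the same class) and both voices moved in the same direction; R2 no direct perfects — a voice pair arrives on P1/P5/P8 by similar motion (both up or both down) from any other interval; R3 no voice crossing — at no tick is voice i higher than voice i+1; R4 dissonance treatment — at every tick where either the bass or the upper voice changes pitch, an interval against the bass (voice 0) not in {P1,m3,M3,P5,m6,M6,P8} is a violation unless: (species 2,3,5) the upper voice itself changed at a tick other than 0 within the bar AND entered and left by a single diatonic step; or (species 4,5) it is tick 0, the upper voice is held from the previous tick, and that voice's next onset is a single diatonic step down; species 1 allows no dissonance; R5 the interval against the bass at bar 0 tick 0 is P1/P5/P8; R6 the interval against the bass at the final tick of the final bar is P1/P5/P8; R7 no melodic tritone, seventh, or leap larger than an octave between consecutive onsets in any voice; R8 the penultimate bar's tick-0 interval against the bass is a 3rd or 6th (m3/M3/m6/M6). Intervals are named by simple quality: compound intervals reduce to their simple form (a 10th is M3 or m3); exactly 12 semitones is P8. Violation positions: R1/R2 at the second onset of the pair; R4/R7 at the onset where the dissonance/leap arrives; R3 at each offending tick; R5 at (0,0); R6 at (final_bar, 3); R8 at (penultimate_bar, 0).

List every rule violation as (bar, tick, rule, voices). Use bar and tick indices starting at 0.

bar 0: v0=C3 v1=C4 v2=E4 downbeat M3
bar 1: v0=D3 v1=F3 v2=D4 downbeat P8
bar 2: v0=E3 v1=C4 v2=E4 downbeat P8
bar 3: v0=F3 v1=C5 v2=A4 downbeat M3
bar 4: v0=G3 v1=A3 v2=G4 downbeat P8
bar 5: v0=D3 v1=B3 v2=D4 downbeat P8
bar 6: v0=C3 v1=C4 v2=E4 downbeat M3
  -> R5 @ bar 0 tick 0 v(0, 2): opens on M3
  -> R1 @ bar 2 tick 0 v(0, 2): D3/D4 P8 -> E3/E4 P8 similar
  -> R2 @ bar 3 tick 0 v(0, 1): E3/C4 m6 -> F3/C5 P5 similar
  -> R3 @ bar 3 tick 0 v(1, 2): C5 above A4
  -> R3 @ bar 3 tick 1 v(1, 2): C5 above A4
  -> R3 @ bar 3 tick 2 v(1, 2): C5 above A4
  -> R3 @ bar 3 tick 3 v(1, 2): C5 above A4
  -> R4 @ bar 4 tick 0 v(0, 1): G3/A3 M2 untreated
  -> R7 @ bar 4 tick 0 v(1,): C5->A3 leap 15st
  -> R1 @ bar 5 tick 0 v(0, 2): G3/G4 P8 -> D3/D4 P8 similar
  -> R8 @ bar 5 tick 0 v(0, 2): penult P8 not 3rd/6th
  -> R6 @ bar 6 tick 3 v(0, 2): closes on M3

(0, 0, R5, (0, 2))
(2, 0, R1, (0, 2))
(3, 0, R2, (0, 1))
(3, 0, R3, (1, 2))
(3, 1, R3, (1, 2))
(3, 2, R3, (1, 2))
(3, 3, R3, (1, 2))
(4, 0, R4, (0, 1))
(4, 0, R7, (1,))
(5, 0, R1, (0, 2))
(5, 0, R8, (0, 2))
(6, 3, R6, (0, 2))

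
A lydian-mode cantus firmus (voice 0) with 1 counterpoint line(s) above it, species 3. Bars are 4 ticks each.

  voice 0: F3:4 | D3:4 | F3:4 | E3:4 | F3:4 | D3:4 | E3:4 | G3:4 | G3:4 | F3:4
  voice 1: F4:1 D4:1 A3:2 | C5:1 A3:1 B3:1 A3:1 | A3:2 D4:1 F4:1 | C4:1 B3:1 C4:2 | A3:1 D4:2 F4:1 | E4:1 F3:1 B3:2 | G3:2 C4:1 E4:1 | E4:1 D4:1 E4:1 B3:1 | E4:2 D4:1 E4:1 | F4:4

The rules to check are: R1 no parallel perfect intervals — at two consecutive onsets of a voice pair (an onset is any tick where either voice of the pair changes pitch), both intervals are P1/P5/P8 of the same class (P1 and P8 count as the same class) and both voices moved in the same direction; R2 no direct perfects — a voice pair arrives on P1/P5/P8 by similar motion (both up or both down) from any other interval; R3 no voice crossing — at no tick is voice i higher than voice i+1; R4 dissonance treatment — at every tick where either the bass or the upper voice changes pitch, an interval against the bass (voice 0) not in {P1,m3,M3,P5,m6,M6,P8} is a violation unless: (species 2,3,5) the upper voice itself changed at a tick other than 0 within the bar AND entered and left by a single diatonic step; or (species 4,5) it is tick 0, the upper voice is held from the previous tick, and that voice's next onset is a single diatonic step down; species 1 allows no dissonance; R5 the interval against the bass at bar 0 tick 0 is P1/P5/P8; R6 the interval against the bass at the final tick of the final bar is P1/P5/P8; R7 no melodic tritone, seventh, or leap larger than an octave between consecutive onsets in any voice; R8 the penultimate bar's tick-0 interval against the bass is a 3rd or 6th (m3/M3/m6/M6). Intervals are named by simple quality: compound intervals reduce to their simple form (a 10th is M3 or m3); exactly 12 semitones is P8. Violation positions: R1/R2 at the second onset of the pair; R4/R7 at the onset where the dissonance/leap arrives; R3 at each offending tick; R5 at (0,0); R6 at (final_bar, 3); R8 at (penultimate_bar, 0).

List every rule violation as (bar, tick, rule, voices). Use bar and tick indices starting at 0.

(1, 0, R4, (0, 1))
(1, 0, R7, (1,))
(1, 1, R7, (1,))
(5, 0, R4, (0, 1))
(5, 1, R7, (1,))
(5, 2, R7, (1,))

bar 0: v0=F3 v1=F4 downbeat P8
bar 1: v0=D3 v1=C5 downbeat m7
bar 2: v0=F3 v1=A3 downbeat M3
bar 3: v0=E3 v1=C4 downbeat m6
bar 4: v0=F3 v1=A3 downbeat M3
bar 5: v0=D3 v1=E4 downbeat M2
bar 6: v0=E3 v1=G3 downbeat m3
bar 7: v0=G3 v1=E4 downbeat M6
bar 8: v0=G3 v1=E4 downbeat M6
bar 9: v0=F3 v1=F4 downbeat P8
  -> R4 @ bar 1 tick 0 v(0, 1): D3/C5 m7 untreated
  -> R7 @ bar 1 tick 0 v(1,): A3->C5 leap 15st
  -> R7 @ bar 1 tick 1 v(1,): C5->A3 leap 15st
  -> R4 @ bar 5 tick 0 v(0, 1): D3/E4 M2 untreated
  -> R7 @ bar 5 tick 1 v(1,): E4->F3 leap 11st
  -> R7 @ bar 5 tick 2 v(1,): F3->B3 leap 6st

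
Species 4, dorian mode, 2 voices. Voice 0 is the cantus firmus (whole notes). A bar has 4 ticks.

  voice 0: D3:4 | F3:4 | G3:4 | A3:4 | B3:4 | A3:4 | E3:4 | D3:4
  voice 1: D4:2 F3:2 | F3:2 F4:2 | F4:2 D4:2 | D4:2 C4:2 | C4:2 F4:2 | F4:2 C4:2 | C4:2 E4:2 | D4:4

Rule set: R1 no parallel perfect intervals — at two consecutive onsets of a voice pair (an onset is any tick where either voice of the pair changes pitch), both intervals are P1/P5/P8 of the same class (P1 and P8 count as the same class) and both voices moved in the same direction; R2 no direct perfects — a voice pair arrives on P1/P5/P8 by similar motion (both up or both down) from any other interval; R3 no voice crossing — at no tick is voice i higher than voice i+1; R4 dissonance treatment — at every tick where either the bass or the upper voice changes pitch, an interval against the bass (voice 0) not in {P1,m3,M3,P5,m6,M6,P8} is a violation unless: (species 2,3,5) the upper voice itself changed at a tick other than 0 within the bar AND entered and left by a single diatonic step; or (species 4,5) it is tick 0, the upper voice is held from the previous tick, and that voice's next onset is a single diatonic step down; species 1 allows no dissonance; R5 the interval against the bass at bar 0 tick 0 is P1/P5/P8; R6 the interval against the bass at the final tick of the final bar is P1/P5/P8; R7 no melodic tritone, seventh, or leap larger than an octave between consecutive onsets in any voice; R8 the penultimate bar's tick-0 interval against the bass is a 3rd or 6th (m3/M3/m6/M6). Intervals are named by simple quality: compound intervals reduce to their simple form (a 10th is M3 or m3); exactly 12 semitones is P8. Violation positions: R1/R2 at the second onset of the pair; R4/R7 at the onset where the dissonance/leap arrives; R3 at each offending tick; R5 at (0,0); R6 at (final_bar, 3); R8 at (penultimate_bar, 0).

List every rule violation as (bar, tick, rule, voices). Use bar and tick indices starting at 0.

(2, 0, R4, (0, 1))
(4, 0, R4, (0, 1))
(4, 2, R4, (0, 1))
(7, 0, R1, (0, 1))

bar 0: v0=D3 v1=D4 downbeat P8
bar 1: v0=F3 v1=F3 downbeat P1
bar 2: v0=G3 v1=F4 downbeat m7
bar 3: v0=A3 v1=D4 downbeat P4
bar 4: v0=B3 v1=C4 downbeat m2
bar 5: v0=A3 v1=F4 downbeat m6
bar 6: v0=E3 v1=C4 downbeat m6
bar 7: v0=D3 v1=D4 downbeat P8
  -> R4 @ bar 2 tick 0 v(0, 1): G3/F4 m7 untreated
  -> R4 @ bar 4 tick 0 v(0, 1): B3/C4 m2 untreated
  -> R4 @ bar 4 tick 2 v(0, 1): B3/F4 TT untreated
  -> R1 @ bar 7 tick 0 v(0, 1): E3/E4 P8 -> D3/D4 P8 similar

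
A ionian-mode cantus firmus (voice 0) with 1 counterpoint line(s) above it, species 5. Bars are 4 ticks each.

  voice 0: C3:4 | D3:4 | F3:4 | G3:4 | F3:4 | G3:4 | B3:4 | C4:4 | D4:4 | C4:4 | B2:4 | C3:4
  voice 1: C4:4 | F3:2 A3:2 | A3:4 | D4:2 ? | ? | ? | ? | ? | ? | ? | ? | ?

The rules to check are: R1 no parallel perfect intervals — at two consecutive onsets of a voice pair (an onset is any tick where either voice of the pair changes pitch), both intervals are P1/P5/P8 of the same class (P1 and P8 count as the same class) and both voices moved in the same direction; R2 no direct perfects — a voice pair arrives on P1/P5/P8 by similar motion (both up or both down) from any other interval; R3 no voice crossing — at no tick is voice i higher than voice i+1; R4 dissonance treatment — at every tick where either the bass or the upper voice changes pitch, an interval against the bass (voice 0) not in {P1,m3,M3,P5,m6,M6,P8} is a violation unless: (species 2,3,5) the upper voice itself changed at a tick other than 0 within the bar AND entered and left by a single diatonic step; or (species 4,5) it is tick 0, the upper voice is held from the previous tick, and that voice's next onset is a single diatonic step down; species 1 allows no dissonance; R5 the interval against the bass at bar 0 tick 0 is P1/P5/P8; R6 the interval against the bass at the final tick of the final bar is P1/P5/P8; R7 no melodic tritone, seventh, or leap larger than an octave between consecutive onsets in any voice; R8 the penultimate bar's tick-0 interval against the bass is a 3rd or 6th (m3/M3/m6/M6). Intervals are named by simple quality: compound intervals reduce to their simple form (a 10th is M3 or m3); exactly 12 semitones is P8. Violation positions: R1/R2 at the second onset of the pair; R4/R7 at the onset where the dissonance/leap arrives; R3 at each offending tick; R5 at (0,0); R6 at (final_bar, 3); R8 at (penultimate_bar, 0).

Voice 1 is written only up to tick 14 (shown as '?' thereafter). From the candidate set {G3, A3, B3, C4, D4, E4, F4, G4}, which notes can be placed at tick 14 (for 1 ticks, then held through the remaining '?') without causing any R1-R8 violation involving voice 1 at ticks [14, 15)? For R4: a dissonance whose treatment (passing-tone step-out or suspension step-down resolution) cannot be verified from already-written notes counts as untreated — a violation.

{B3, D4, E4, G3, G4}

G3: legal
A3: violates R4
B3: legal
C4: violates R4
D4: legal
E4: legal
F4: violates R4
G4: legal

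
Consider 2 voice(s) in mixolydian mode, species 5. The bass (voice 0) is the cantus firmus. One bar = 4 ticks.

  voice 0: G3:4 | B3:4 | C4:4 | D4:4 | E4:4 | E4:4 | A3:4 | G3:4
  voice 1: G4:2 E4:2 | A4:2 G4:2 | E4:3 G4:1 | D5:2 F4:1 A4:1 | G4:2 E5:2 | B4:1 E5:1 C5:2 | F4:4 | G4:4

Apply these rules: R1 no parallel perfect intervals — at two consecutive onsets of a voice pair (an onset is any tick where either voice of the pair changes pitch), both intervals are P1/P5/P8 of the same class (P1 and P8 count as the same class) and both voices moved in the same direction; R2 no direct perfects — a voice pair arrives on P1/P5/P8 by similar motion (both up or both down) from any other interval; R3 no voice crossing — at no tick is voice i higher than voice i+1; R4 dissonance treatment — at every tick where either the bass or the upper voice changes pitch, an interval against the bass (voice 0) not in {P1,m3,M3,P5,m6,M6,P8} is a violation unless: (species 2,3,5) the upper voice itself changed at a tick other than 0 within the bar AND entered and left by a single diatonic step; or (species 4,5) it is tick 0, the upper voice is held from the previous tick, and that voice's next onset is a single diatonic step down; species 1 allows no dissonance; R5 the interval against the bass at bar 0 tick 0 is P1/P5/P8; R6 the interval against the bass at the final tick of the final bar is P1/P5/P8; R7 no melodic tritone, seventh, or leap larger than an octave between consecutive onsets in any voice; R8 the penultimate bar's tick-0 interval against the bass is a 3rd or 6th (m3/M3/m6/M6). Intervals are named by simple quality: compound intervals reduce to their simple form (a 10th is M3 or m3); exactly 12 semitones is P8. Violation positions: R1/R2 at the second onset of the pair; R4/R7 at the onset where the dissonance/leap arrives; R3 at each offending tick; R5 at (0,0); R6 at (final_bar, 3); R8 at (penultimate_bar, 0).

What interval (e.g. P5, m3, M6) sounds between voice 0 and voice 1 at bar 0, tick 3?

voice 0=G3 voice 1=E4 -> M6

M6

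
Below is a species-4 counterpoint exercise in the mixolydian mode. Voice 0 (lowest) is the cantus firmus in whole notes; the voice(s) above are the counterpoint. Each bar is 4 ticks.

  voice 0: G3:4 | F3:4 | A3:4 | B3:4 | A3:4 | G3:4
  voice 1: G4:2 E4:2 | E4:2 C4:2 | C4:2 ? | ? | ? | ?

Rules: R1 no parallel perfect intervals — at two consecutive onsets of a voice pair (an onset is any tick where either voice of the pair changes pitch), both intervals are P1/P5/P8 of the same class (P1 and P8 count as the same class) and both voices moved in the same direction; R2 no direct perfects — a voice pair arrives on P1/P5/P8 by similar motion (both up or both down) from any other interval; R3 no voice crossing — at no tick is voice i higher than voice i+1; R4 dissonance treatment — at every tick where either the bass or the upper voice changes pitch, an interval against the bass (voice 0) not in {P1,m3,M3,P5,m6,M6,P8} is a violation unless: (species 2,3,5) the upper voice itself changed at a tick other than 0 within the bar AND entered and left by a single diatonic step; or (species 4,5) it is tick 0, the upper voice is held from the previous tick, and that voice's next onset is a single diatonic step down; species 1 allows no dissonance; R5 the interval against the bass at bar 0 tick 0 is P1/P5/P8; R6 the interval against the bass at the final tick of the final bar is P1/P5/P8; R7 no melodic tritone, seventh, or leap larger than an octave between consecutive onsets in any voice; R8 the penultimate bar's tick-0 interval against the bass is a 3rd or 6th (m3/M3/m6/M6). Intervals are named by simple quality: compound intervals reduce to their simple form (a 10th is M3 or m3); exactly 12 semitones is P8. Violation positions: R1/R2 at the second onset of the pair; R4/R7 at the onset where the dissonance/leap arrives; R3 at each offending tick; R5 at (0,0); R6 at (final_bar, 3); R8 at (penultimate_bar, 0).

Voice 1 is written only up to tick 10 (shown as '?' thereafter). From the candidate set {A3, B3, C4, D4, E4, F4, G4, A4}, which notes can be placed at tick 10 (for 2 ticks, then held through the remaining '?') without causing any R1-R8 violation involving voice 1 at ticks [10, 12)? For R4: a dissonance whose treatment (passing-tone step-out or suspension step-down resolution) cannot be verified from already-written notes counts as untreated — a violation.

A3: legal
B3: violates R4
C4: legal
D4: violates R4
E4: legal
F4: legal
G4: violates R4
A4: legal

{A3, A4, C4, E4, F4}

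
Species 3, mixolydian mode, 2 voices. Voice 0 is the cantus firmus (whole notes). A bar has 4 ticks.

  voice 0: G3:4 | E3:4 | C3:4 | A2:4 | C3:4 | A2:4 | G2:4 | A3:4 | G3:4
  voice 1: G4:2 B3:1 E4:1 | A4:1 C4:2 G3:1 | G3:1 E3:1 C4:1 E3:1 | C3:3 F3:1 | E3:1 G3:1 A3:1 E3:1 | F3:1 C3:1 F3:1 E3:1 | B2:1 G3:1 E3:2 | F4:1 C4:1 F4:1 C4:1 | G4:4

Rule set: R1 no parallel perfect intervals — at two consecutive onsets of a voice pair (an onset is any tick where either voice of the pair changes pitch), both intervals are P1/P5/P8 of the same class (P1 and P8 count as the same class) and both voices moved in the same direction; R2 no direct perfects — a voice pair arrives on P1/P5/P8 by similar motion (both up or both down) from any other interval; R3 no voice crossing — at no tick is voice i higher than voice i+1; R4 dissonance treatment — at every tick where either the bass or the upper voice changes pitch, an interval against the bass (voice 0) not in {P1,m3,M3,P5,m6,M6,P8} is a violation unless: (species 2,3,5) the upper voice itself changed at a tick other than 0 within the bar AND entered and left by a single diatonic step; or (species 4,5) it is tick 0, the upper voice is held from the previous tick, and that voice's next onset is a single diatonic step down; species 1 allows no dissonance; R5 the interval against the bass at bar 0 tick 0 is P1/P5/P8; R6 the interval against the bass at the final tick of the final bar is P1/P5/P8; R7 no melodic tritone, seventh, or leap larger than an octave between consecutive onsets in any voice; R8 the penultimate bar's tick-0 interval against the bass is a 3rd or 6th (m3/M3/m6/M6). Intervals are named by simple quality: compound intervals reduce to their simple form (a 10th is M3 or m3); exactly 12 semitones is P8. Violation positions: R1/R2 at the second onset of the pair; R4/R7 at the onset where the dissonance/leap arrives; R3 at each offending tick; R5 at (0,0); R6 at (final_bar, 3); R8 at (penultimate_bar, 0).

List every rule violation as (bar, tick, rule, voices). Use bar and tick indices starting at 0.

(1, 0, R4, (0, 1))
(7, 0, R7, (0,))
(7, 0, R7, (1,))

bar 0: v0=G3 v1=G4 downbeat P8
bar 1: v0=E3 v1=A4 downbeat P4
bar 2: v0=C3 v1=G3 downbeat P5
bar 3: v0=A2 v1=C3 downbeat m3
bar 4: v0=C3 v1=E3 downbeat M3
bar 5: v0=A2 v1=F3 downbeat m6
bar 6: v0=G2 v1=B2 downbeat M3
bar 7: v0=A3 v1=F4 downbeat m6
bar 8: v0=G3 v1=G4 downbeat P8
  -> R4 @ bar 1 tick 0 v(0, 1): E3/A4 P4 untreated
  -> R7 @ bar 7 tick 0 v(0,): G2->A3 leap 14st
  -> R7 @ bar 7 tick 0 v(1,): E3->F4 leap 13st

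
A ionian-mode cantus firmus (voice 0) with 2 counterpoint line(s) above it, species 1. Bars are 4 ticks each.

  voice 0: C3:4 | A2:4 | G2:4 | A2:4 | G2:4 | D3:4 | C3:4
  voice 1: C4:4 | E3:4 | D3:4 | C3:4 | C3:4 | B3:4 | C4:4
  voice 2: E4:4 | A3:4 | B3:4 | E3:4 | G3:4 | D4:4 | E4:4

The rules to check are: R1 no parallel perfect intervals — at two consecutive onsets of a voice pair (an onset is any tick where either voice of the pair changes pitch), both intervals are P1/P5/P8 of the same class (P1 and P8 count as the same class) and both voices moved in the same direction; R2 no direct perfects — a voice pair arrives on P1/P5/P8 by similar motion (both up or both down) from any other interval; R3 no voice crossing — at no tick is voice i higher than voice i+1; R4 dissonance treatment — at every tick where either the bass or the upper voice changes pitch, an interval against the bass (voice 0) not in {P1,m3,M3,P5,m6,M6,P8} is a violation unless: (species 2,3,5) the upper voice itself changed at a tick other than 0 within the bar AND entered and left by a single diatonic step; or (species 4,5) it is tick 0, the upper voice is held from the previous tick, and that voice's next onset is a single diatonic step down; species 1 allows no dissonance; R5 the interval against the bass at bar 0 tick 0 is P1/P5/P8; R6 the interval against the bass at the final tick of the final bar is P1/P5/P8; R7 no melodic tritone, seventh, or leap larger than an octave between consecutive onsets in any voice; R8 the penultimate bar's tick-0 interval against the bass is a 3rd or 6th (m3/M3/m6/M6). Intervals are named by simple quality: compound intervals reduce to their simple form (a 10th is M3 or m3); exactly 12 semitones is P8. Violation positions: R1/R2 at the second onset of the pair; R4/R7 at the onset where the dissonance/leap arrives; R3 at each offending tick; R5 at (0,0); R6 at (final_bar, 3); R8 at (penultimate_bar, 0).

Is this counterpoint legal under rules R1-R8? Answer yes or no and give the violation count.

bar 0: v0=C3 v1=C4 v2=E4 (M3)
bar 1: v0=A2 v1=E3 v2=A3 (P8)
bar 2: v0=G2 v1=D3 v2=B3 (M3)
bar 3: v0=A2 v1=C3 v2=E3 (P5)
bar 4: v0=G2 v1=C3 v2=G3 (P8)
bar 5: v0=D3 v1=B3 v2=D4 (P8)
bar 6: v0=C3 v1=C4 v2=E4 (M3)
  R5 @ bar0.0: opens on M3
  R2 @ bar1.0: C3/C4 P8 -> A2/E3 P5 similar
  R2 @ bar1.0: C3/E4 M3 -> A2/A3 P8 similar
  R1 @ bar2.0: A2/E3 P5 -> G2/D3 P5 similar
  R4 @ bar4.0: G2/C3 P4 untreated
  R1 @ bar5.0: G2/G3 P8 -> D3/D4 P8 similar
  R7 @ bar5.0: C3->B3 leap 11st
  R8 @ bar5.0: penult P8 not 3rd/6th
  R6 @ bar6.3: closes on M3

No (9 violations)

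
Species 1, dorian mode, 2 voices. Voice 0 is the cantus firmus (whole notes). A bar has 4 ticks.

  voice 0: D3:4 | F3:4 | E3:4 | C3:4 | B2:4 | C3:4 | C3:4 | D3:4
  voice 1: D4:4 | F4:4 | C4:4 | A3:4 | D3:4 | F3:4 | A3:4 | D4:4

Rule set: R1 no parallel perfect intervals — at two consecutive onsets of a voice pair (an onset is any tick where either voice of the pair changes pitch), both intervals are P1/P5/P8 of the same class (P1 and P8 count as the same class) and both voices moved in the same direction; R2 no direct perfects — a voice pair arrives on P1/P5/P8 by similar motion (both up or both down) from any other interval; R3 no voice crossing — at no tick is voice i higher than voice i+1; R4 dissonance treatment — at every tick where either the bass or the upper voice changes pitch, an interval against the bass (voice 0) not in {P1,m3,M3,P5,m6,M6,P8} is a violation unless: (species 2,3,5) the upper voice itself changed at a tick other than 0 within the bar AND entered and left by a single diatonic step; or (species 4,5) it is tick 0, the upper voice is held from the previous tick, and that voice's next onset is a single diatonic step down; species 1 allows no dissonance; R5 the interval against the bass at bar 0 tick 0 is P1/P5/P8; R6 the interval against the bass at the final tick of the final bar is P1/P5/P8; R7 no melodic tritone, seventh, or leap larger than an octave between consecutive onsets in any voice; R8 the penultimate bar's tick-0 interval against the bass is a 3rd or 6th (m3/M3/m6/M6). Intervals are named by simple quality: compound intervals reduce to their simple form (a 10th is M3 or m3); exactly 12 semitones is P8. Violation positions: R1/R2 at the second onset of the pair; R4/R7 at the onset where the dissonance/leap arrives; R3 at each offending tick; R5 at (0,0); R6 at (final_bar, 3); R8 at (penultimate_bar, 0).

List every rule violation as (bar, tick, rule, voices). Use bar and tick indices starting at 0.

bar 0: v0=D3 v1=D4 downbeat P8
bar 1: v0=F3 v1=F4 downbeat P8
bar 2: v0=E3 v1=C4 downbeat m6
bar 3: v0=C3 v1=A3 downbeat M6
bar 4: v0=B2 v1=D3 downbeat m3
bar 5: v0=C3 v1=F3 downbeat P4
bar 6: v0=C3 v1=A3 downbeat M6
bar 7: v0=D3 v1=D4 downbeat P8
  -> R1 @ bar 1 tick 0 v(0, 1): D3/D4 P8 -> F3/F4 P8 similar
  -> R4 @ bar 5 tick 0 v(0, 1): C3/F3 P4 untreated
  -> R2 @ bar 7 tick 0 v(0, 1): C3/A3 M6 -> D3/D4 P8 similar

(1, 0, R1, (0, 1))
(5, 0, R4, (0, 1))
(7, 0, R2, (0, 1))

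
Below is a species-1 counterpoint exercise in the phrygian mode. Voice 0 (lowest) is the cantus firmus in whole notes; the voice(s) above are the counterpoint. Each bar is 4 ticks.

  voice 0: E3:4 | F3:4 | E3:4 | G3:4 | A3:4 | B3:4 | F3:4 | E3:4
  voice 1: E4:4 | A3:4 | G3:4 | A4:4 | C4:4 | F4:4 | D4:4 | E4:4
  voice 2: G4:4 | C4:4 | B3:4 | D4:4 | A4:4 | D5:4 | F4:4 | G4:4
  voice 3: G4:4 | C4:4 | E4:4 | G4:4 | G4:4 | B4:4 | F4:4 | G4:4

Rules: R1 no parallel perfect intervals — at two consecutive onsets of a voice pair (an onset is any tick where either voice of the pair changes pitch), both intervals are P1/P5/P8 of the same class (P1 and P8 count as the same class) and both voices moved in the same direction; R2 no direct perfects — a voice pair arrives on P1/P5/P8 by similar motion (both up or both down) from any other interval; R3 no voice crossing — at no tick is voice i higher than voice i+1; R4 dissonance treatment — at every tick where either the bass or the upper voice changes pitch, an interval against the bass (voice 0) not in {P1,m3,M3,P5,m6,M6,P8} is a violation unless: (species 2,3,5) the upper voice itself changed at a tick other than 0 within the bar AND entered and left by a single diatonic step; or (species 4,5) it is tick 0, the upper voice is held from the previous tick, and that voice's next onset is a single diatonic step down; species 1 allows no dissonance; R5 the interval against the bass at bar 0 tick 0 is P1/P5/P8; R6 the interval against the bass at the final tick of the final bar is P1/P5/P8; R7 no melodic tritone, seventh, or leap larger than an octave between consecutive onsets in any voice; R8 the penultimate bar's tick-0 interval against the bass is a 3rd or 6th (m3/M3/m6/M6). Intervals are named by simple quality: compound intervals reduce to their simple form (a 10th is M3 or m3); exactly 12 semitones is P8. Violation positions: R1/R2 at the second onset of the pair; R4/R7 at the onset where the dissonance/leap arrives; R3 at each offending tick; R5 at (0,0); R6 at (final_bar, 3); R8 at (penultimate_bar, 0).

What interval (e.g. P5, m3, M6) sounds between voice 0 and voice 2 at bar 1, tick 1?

P5

voice 0=F3 voice 2=C4 -> P5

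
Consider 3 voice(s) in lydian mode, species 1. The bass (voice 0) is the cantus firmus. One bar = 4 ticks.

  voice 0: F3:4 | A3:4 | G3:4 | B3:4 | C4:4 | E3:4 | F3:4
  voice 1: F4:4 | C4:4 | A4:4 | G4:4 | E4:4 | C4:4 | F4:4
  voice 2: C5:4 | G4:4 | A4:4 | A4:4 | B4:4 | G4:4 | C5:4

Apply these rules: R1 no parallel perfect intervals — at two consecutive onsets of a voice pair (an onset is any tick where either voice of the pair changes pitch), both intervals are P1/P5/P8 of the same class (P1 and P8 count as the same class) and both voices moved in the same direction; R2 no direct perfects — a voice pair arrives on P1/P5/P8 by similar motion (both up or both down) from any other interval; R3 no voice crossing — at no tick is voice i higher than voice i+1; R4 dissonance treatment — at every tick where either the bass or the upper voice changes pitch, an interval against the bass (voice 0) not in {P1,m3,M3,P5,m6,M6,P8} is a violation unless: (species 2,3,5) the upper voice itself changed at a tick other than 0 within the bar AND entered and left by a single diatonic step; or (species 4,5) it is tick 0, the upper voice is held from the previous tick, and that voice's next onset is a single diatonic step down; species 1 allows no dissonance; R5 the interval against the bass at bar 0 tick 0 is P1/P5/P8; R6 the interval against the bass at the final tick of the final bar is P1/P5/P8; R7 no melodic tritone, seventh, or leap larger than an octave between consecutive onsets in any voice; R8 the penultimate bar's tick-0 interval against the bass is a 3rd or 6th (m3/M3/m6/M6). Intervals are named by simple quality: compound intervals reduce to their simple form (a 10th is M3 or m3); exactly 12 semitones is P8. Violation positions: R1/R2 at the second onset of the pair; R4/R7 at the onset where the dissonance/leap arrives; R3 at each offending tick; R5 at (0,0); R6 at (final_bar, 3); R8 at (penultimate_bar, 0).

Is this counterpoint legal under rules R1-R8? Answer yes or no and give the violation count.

bar 0: v0=F3 v1=F4 v2=C5 (P5)
bar 1: v0=A3 v1=C4 v2=G4 (m7)
bar 2: v0=G3 v1=A4 v2=A4 (M2)
bar 3: v0=B3 v1=G4 v2=A4 (m7)
bar 4: v0=C4 v1=E4 v2=B4 (M7)
bar 5: v0=E3 v1=C4 v2=G4 (m3)
bar 6: v0=F3 v1=F4 v2=C5 (P5)
  R1 @ bar1.0: F4/C5 P5 -> C4/G4 P5 similar
  R4 @ bar1.0: A3/G4 m7 untreated
  R2 @ bar2.0: C4/G4 P5 -> A4/A4 P1 similar
  R4 @ bar2.0: G3/A4 M2 untreated
  R4 @ bar2.0: G3/A4 M2 untreated
  R4 @ bar3.0: B3/A4 m7 untreated
  R4 @ bar4.0: C4/B4 M7 untreated
  R1 @ bar5.0: E4/B4 P5 -> C4/G4 P5 similar
  R1 @ bar6.0: C4/G4 P5 -> F4/C5 P5 similar
  R2 @ bar6.0: E3/C4 m6 -> F3/F4 P8 similar
  R2 @ bar6.0: E3/G4 m3 -> F3/C5 P5 similar

No (11 violations)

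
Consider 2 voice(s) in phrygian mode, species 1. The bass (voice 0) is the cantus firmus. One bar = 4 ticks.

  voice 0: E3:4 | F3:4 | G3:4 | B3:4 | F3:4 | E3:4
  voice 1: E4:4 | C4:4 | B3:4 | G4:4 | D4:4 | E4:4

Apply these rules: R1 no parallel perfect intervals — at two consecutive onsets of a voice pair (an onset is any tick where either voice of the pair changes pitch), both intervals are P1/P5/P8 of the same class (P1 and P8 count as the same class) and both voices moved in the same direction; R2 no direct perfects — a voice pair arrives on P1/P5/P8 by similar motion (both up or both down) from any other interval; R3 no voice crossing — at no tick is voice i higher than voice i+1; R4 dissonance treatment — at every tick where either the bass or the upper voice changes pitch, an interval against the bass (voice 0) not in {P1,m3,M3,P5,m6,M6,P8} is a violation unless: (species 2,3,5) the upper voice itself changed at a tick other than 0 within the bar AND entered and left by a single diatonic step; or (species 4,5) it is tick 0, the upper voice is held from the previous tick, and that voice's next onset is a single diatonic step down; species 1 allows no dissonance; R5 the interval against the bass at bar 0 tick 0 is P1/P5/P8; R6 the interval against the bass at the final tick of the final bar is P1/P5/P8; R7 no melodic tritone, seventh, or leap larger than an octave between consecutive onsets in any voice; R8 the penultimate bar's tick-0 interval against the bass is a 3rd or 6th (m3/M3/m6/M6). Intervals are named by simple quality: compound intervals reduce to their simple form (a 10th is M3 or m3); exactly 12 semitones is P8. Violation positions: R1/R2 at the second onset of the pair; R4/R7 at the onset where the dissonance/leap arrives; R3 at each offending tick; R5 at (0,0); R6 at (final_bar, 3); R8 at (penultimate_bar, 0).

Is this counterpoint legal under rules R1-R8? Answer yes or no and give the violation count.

No (1 violations)

bar 0: v0=E3 v1=E4 (P8)
bar 1: v0=F3 v1=C4 (P5)
bar 2: v0=G3 v1=B3 (M3)
bar 3: v0=B3 v1=G4 (m6)
bar 4: v0=F3 v1=D4 (M6)
bar 5: v0=E3 v1=E4 (P8)
  R7 @ bar4.0: B3->F3 leap 6st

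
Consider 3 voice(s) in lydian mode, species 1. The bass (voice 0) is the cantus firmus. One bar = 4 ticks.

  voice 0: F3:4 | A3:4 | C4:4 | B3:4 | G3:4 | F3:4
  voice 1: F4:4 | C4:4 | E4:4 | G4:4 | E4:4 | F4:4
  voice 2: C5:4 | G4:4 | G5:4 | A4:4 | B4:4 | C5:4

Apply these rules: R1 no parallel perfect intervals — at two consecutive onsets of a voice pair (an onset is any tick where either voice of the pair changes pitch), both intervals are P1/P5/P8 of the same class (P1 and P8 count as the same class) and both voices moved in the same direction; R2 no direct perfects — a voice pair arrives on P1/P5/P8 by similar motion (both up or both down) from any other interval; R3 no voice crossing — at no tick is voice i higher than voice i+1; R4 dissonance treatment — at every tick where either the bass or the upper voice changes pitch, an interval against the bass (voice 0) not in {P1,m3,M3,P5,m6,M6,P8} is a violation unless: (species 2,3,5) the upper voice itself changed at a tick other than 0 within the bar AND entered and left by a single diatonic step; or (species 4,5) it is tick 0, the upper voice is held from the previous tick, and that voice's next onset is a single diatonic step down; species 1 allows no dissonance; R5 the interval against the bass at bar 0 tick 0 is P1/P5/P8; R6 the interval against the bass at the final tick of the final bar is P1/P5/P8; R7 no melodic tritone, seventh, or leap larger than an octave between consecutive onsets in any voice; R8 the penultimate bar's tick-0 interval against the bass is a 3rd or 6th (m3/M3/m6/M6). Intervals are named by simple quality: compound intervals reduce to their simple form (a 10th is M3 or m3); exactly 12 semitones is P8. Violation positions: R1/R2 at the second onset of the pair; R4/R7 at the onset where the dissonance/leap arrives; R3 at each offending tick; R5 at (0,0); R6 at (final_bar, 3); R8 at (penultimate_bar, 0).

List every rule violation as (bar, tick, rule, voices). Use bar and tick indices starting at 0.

(1, 0, R1, (1, 2))
(1, 0, R4, (0, 2))
(2, 0, R2, (0, 2))
(3, 0, R4, (0, 2))
(3, 0, R7, (2,))
(5, 0, R1, (1, 2))

bar 0: v0=F3 v1=F4 v2=C5 downbeat P5
bar 1: v0=A3 v1=C4 v2=G4 downbeat m7
bar 2: v0=C4 v1=E4 v2=G5 downbeat P5
bar 3: v0=B3 v1=G4 v2=A4 downbeat m7
bar 4: v0=G3 v1=E4 v2=B4 downbeat M3
bar 5: v0=F3 v1=F4 v2=C5 downbeat P5
  -> R1 @ bar 1 tick 0 v(1, 2): F4/C5 P5 -> C4/G4 P5 similar
  -> R4 @ bar 1 tick 0 v(0, 2): A3/G4 m7 untreated
  -> R2 @ bar 2 tick 0 v(0, 2): A3/G4 m7 -> C4/G5 P5 similar
  -> R4 @ bar 3 tick 0 v(0, 2): B3/A4 m7 untreated
  -> R7 @ bar 3 tick 0 v(2,): G5->A4 leap 10st
  -> R1 @ bar 5 tick 0 v(1, 2): E4/B4 P5 -> F4/C5 P5 similar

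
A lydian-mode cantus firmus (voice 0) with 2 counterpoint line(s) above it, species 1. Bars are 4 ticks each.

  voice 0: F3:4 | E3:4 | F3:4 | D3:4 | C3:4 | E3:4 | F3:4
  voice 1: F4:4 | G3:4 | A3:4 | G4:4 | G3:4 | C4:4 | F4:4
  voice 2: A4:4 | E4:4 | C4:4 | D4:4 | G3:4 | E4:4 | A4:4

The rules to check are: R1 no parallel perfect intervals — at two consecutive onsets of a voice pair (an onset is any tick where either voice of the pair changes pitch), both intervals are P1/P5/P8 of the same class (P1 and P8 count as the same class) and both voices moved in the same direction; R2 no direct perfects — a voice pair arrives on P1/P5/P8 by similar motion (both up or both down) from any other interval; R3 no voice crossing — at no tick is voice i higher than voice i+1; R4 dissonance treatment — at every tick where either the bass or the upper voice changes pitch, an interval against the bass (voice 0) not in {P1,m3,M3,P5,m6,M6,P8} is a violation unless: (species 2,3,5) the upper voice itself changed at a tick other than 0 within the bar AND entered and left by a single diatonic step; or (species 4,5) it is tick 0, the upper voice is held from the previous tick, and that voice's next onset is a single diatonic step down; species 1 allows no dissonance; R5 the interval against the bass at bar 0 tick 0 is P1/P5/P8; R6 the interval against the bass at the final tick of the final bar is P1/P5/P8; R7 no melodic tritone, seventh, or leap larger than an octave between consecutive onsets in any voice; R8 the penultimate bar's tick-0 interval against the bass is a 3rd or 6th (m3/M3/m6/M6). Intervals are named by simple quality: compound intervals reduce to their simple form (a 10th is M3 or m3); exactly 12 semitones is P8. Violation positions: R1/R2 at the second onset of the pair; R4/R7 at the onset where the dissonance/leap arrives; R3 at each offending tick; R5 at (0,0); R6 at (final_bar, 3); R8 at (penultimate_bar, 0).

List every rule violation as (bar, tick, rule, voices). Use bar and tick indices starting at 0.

(0, 0, R5, (0, 2))
(1, 0, R2, (0, 2))
(1, 0, R7, (1,))
(3, 0, R3, (1, 2))
(3, 0, R4, (0, 1))
(3, 0, R7, (1,))
(3, 1, R3, (1, 2))
(3, 2, R3, (1, 2))
(3, 3, R3, (1, 2))
(4, 0, R2, (0, 1))
(4, 0, R2, (0, 2))
(4, 0, R2, (1, 2))
(5, 0, R2, (0, 2))
(5, 0, R8, (0, 2))
(6, 0, R2, (0, 1))
(6, 3, R6, (0, 2))

bar 0: v0=F3 v1=F4 v2=A4 downbeat M3
bar 1: v0=E3 v1=G3 v2=E4 downbeat P8
bar 2: v0=F3 v1=A3 v2=C4 downbeat P5
bar 3: v0=D3 v1=G4 v2=D4 downbeat P8
bar 4: v0=C3 v1=G3 v2=G3 downbeat P5
bar 5: v0=E3 v1=C4 v2=E4 downbeat P8
bar 6: v0=F3 v1=F4 v2=A4 downbeat M3
  -> R5 @ bar 0 tick 0 v(0, 2): opens on M3
  -> R2 @ bar 1 tick 0 v(0, 2): F3/A4 M3 -> E3/E4 P8 similar
  -> R7 @ bar 1 tick 0 v(1,): F4->G3 leap 10st
  -> R3 @ bar 3 tick 0 v(1, 2): G4 above D4
  -> R4 @ bar 3 tick 0 v(0, 1): D3/G4 P4 untreated
  -> R7 @ bar 3 tick 0 v(1,): A3->G4 leap 10st
  -> R3 @ bar 3 tick 1 v(1, 2): G4 above D4
  -> R3 @ bar 3 tick 2 v(1, 2): G4 above D4
  -> R3 @ bar 3 tick 3 v(1, 2): G4 above D4
  -> R2 @ bar 4 tick 0 v(0, 1): D3/G4 P4 -> C3/G3 P5 similar
  -> R2 @ bar 4 tick 0 v(0, 2): D3/D4 P8 -> C3/G3 P5 similar
  -> R2 @ bar 4 tick 0 v(1, 2): G4/D4 P4 -> G3/G3 P1 similar
  -> R2 @ bar 5 tick 0 v(0, 2): C3/G3 P5 -> E3/E4 P8 similar
  -> R8 @ bar 5 tick 0 v(0, 2): penult P8 not 3rd/6th
  -> R2 @ bar 6 tick 0 v(0, 1): E3/C4 m6 -> F3/F4 P8 similar
  -> R6 @ bar 6 tick 3 v(0, 2): closes on M3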